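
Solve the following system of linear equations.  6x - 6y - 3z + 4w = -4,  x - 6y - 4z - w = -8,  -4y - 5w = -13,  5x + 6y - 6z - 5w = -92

x = -5, y = -3, z = 4, w = 5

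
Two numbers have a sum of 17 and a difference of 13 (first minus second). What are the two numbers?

Let x = first number, y = second number.
  x + y = 17
  x - y = 13
Row-reduce the augmented matrix:
R2 ← R2 − 1·R1.
R2 ← R2 / (-2).
R1 ← R1 − 1·R2.
Reading off the reduced rows gives x = 15, y = 2.

first number: 15, second number: 2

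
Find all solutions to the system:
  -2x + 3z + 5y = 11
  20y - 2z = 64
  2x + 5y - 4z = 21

infinitely many solutions

Row-reduce:
R1 ← R1 / (-2).
R3 ← R3 − 2·R1.
R2 ← R2 / (20).
R1 ← R1 + 5/2·R2.
R3 ← R3 − 10·R2.
Rank is 2 with 3 unknowns, leaving z free.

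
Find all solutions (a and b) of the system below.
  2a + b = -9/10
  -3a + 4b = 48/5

a = -6/5, b = 3/2

From equation 1: b = -9/10 − 2·a.
Substitute into equation 2 and solve: a = -6/5.
Then b = 3/2.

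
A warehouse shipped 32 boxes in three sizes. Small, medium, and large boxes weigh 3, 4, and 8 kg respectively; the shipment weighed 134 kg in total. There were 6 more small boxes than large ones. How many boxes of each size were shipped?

small boxes: 10, medium boxes: 18, large boxes: 4

Let s = small boxes, m = medium boxes, l = large boxes.
  m + l + s = 32
  3s + 4m + 8l = 134
  s - l = 6
Row-reduce the augmented matrix:
R2 ← R2 − 3·R1.
R3 ← R3 − 1·R1.
R1 ← R1 − 1·R2.
R3 ← R3 + 1·R2.
R3 ← R3 / (3).
R1 ← R1 + 4·R3.
R2 ← R2 − 5·R3.
Reading off the reduced rows gives s = 10, m = 18, l = 4.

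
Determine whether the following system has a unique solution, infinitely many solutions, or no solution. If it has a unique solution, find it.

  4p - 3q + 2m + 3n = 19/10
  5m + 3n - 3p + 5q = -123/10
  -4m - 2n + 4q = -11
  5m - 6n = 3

m = 0, n = -1/2, p = -7/5, q = -3

Row-reduce the augmented matrix:
R1 ← R1 / (2).
R2 ← R2 − 5·R1.
R3 ← R3 + 4·R1.
R4 ← R4 − 5·R1.
R2 ← R2 / (-9/2).
R1 ← R1 − 3/2·R2.
R3 ← R3 − 4·R2.
R4 ← R4 + 27/2·R2.
R3 ← R3 / (-32/9).
R1 ← R1 + 7/3·R3.
R2 ← R2 − 26/9·R3.
R4 ← R4 − 29·R3.
R4 ← R4 / (709/16).
R1 ← R1 + 53/16·R4.
R2 ← R2 − 37/8·R4.
R3 ← R3 + 41/16·R4.
Reading off the reduced rows gives m = 0, n = -1/2, p = -7/5, q = -3.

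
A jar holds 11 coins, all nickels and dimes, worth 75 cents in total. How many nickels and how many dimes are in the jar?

nickels: 7, dimes: 4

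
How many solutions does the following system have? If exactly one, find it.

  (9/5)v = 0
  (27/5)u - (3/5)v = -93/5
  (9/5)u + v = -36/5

no solution

Row-reduce:
Swap R1 and R2.
R1 ← R1 / (27/5).
R3 ← R3 − 9/5·R1.
R2 ← R2 / (9/5).
R1 ← R1 + 1/9·R2.
R3 ← R3 − 6/5·R2.
Row 3 reduces to 0 = -1, a contradiction. The system is inconsistent.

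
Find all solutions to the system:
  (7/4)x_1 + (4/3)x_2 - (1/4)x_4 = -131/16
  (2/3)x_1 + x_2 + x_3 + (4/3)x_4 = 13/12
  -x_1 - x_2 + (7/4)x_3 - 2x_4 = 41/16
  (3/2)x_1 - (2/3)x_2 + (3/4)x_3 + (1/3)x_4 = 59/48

x_1 = -2, x_2 = -3, x_3 = 7/4, x_4 = 11/4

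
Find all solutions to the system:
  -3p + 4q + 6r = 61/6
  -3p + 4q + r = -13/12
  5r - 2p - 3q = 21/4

Row-reduce the augmented matrix:
R1 ← R1 / (-3).
R2 ← R2 + 3·R1.
R3 ← R3 + 2·R1.
Swap R2 and R3.
R2 ← R2 / (-17/3).
R1 ← R1 + 4/3·R2.
R3 ← R3 / (-5).
R1 ← R1 + 38/17·R3.
R2 ← R2 + 3/17·R3.
Reading off the reduced rows gives p = 2, q = 2/3, r = 9/4.

p = 2, q = 2/3, r = 9/4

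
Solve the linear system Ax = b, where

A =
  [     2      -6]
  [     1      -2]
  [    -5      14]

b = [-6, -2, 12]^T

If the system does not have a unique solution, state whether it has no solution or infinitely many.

no solution

Row-reduce:
R1 ← R1 / (2).
R2 ← R2 − 1·R1.
R3 ← R3 + 5·R1.
R1 ← R1 + 3·R2.
R3 ← R3 + 1·R2.
Row 3 reduces to 0 = -2, a contradiction. The system is inconsistent.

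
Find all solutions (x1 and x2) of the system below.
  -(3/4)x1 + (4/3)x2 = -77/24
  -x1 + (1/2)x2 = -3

Row-reduce the augmented matrix:
R1 ← R1 / (-3/4).
R2 ← R2 + 1·R1.
R2 ← R2 / (-23/18).
R1 ← R1 + 16/9·R2.
Reading off the reduced rows gives x1 = 5/2, x2 = -1.

x1 = 5/2, x2 = -1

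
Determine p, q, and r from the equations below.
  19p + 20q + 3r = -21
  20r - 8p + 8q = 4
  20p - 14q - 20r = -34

p = -2, q = 1, r = -1

Row-reduce the augmented matrix:
R1 ← R1 / (19).
R2 ← R2 + 8·R1.
R3 ← R3 − 20·R1.
R2 ← R2 / (312/19).
R1 ← R1 − 20/19·R2.
R3 ← R3 + 666/19·R2.
R3 ← R3 / (289/13).
R1 ← R1 + 47/39·R3.
R2 ← R2 − 101/78·R3.
Reading off the reduced rows gives p = -2, q = 1, r = -1.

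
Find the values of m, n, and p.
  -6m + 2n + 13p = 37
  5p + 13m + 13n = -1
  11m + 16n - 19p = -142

Row-reduce the augmented matrix:
R1 ← R1 / (-6).
R2 ← R2 − 13·R1.
R3 ← R3 − 11·R1.
R2 ← R2 / (52/3).
R1 ← R1 + 1/3·R2.
R3 ← R3 − 59/3·R2.
R3 ← R3 / (-3411/104).
R1 ← R1 + 159/104·R3.
R2 ← R2 − 199/104·R3.
Reading off the reduced rows gives m = 3, n = -5, p = 5.

m = 3, n = -5, p = 5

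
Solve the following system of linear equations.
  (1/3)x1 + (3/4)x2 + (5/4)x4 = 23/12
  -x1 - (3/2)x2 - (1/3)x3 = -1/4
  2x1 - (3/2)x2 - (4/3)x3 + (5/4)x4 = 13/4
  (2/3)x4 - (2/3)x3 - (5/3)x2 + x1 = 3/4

Row-reduce the augmented matrix:
R1 ← R1 / (1/3).
R2 ← R2 + 1·R1.
R3 ← R3 − 2·R1.
R4 ← R4 − 1·R1.
R2 ← R2 / (3/4).
R1 ← R1 − 9/4·R2.
R3 ← R3 + 6·R2.
R4 ← R4 + 47/12·R2.
R3 ← R3 / (-4).
R1 ← R1 − 1·R3.
R2 ← R2 + 4/9·R3.
R4 ← R4 + 65/27·R3.
R4 ← R4 / (953/432).
R1 ← R1 + 25/16·R4.
R2 ← R2 − 85/36·R4.
R3 ← R3 + 95/16·R4.
Reading off the reduced rows gives x1 = -1/4, x2 = 1, x3 = -3, x4 = 1.

x1 = -1/4, x2 = 1, x3 = -3, x4 = 1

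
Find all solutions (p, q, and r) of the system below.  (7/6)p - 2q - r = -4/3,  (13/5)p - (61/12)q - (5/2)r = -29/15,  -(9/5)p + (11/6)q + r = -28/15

Row-reduce:
R1 ← R1 / (7/6).
R2 ← R2 − 13/5·R1.
R3 ← R3 + 9/5·R1.
R2 ← R2 / (-263/420).
R1 ← R1 + 12/7·R2.
R3 ← R3 + 263/210·R2.
Row 3 reduces to 0 = -6, a contradiction. The system is inconsistent.

no solution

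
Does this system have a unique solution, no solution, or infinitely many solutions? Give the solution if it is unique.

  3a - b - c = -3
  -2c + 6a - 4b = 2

infinitely many solutions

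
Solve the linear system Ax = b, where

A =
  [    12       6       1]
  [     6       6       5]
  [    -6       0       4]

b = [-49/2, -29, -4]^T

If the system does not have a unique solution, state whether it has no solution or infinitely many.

Row-reduce:
R1 ← R1 / (12).
R2 ← R2 − 6·R1.
R3 ← R3 + 6·R1.
R2 ← R2 / (3).
R1 ← R1 − 1/2·R2.
R3 ← R3 − 3·R2.
Row 3 reduces to 0 = 1/2, a contradiction. The system is inconsistent.

no solution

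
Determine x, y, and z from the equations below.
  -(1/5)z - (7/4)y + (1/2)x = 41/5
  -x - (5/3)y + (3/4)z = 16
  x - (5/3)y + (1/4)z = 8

x = -3, y = -6, z = 4

Row-reduce the augmented matrix:
R1 ← R1 / (1/2).
R2 ← R2 + 1·R1.
R3 ← R3 − 1·R1.
R2 ← R2 / (-31/6).
R1 ← R1 + 7/2·R2.
R3 ← R3 − 11/6·R2.
R3 ← R3 / (24/31).
R1 ← R1 + 79/124·R3.
R2 ← R2 + 21/310·R3.
Reading off the reduced rows gives x = -3, y = -6, z = 4.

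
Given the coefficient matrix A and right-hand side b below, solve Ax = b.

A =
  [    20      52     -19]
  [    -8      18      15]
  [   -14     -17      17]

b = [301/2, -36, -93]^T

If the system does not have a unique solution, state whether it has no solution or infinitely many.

no solution

Row-reduce:
R1 ← R1 / (20).
R2 ← R2 + 8·R1.
R3 ← R3 + 14·R1.
R2 ← R2 / (194/5).
R1 ← R1 − 13/5·R2.
R3 ← R3 − 97/5·R2.
Row 3 reduces to 0 = 1/4, a contradiction. The system is inconsistent.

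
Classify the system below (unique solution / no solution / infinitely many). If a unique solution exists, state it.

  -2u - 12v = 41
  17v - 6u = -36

u = -5/2, v = -3

Row-reduce the augmented matrix:
R1 ← R1 / (-2).
R2 ← R2 + 6·R1.
R2 ← R2 / (53).
R1 ← R1 − 6·R2.
Reading off the reduced rows gives u = -5/2, v = -3.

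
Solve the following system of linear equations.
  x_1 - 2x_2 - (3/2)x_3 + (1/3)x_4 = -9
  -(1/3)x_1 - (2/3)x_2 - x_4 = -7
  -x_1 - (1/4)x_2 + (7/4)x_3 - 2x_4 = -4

infinitely many solutions

Row-reduce:
R2 ← R2 + 1/3·R1.
R3 ← R3 + 1·R1.
R2 ← R2 / (-4/3).
R1 ← R1 + 2·R2.
R3 ← R3 + 9/4·R2.
R3 ← R3 / (35/32).
R1 ← R1 + 3/4·R3.
R2 ← R2 − 3/8·R3.
Rank is 3 with 4 unknowns, leaving x_4 free.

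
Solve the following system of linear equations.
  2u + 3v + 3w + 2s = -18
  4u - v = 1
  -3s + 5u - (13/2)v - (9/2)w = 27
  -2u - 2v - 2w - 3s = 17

Row-reduce:
R1 ← R1 / (2).
R2 ← R2 − 4·R1.
R3 ← R3 − 5·R1.
R4 ← R4 + 2·R1.
R2 ← R2 / (-7).
R1 ← R1 − 3/2·R2.
R3 ← R3 + 14·R2.
R4 ← R4 − 1·R2.
Swap R3 and R4.
R3 ← R3 / (1/7).
R1 ← R1 − 3/14·R3.
R2 ← R2 − 6/7·R3.
Row 4 reduces to 0 = -2, a contradiction. The system is inconsistent.

no solution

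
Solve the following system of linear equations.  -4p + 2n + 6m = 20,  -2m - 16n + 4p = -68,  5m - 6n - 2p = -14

infinitely many solutions

Row-reduce:
R1 ← R1 / (6).
R2 ← R2 + 2·R1.
R3 ← R3 − 5·R1.
R2 ← R2 / (-46/3).
R1 ← R1 − 1/3·R2.
R3 ← R3 + 23/3·R2.
Rank is 2 with 3 unknowns, leaving p free.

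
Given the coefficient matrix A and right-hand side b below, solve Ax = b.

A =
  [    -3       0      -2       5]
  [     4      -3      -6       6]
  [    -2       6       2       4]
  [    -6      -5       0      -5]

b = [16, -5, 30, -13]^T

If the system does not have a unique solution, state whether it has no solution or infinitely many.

Row-reduce the augmented matrix:
R1 ← R1 / (-3).
R2 ← R2 − 4·R1.
R3 ← R3 + 2·R1.
R4 ← R4 + 6·R1.
R2 ← R2 / (-3).
R3 ← R3 − 6·R2.
R4 ← R4 + 5·R2.
R3 ← R3 / (-14).
R1 ← R1 − 2/3·R3.
R2 ← R2 − 26/9·R3.
R4 ← R4 − 166/9·R3.
R4 ← R4 / (-13/7).
R1 ← R1 + 3/7·R4.
R2 ← R2 − 8/7·R4.
R3 ← R3 + 13/7·R4.
Reading off the reduced rows gives x_1 = -2, x_2 = 3, x_3 = 0, x_4 = 2.

x_1 = -2, x_2 = 3, x_3 = 0, x_4 = 2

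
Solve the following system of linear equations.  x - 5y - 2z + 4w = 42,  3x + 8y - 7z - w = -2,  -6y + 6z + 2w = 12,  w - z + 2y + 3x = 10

infinitely many solutions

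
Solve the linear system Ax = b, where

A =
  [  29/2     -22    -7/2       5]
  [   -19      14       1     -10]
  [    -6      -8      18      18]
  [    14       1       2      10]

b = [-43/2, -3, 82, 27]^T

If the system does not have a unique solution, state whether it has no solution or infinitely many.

Row-reduce:
R1 ← R1 / (29/2).
R2 ← R2 + 19·R1.
R3 ← R3 + 6·R1.
R4 ← R4 − 14·R1.
R2 ← R2 / (-430/29).
R1 ← R1 + 44/29·R2.
R3 ← R3 + 496/29·R2.
R4 ← R4 − 645/29·R2.
R3 ← R3 / (4448/215).
R1 ← R1 − 27/215·R3.
R2 ← R2 − 52/215·R3.
Row 4 reduces to 0 = 1, a contradiction. The system is inconsistent.

no solution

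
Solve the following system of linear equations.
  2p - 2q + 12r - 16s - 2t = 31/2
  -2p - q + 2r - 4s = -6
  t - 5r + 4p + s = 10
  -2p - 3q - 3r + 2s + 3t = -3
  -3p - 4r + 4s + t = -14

no solution

Row-reduce:
R1 ← R1 / (2).
R2 ← R2 + 2·R1.
R3 ← R3 − 4·R1.
R4 ← R4 + 2·R1.
R5 ← R5 + 3·R1.
R2 ← R2 / (-3).
R1 ← R1 + 1·R2.
R3 ← R3 − 4·R2.
R4 ← R4 + 5·R2.
R5 ← R5 + 3·R2.
R3 ← R3 / (-31/3).
R1 ← R1 − 4/3·R3.
R2 ← R2 + 14/3·R3.
R4 ← R4 + 43/3·R3.
R4 ← R4 / (327/31).
R1 ← R1 + 16/31·R4.
R2 ← R2 − 118/31·R4.
R3 ← R3 + 19/31·R4.
Row 5 reduces to 0 = -1/4, a contradiction. The system is inconsistent.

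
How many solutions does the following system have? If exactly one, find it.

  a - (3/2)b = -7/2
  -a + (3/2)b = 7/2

infinitely many solutions

Row-reduce:
R2 ← R2 + 1·R1.
Rank is 1 with 2 unknowns, leaving b free.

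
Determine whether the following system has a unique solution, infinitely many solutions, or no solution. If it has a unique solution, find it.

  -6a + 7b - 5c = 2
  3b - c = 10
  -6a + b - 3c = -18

Row-reduce:
R1 ← R1 / (-6).
R3 ← R3 + 6·R1.
R2 ← R2 / (3).
R1 ← R1 + 7/6·R2.
R3 ← R3 + 6·R2.
Rank is 2 with 3 unknowns, leaving c free.

infinitely many solutions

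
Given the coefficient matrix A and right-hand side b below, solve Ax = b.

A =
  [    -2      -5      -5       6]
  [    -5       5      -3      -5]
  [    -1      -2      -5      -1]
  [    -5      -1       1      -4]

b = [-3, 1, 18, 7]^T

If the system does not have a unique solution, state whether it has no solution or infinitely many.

x_1 = 2, x_2 = -3, x_3 = -2, x_4 = -4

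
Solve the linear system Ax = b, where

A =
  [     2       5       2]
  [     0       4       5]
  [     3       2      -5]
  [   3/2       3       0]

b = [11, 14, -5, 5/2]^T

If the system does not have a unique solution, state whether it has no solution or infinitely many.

Row-reduce:
R1 ← R1 / (2).
R3 ← R3 − 3·R1.
R4 ← R4 − 3/2·R1.
R2 ← R2 / (4).
R1 ← R1 − 5/2·R2.
R3 ← R3 + 11/2·R2.
R4 ← R4 + 3/4·R2.
R3 ← R3 / (-9/8).
R1 ← R1 + 17/8·R3.
R2 ← R2 − 5/4·R3.
R4 ← R4 + 9/16·R3.
Row 4 reduces to 0 = -2, a contradiction. The system is inconsistent.

no solution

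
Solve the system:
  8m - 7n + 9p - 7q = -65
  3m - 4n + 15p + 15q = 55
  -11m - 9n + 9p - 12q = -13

infinitely many solutions

Row-reduce:
R1 ← R1 / (8).
R2 ← R2 − 3·R1.
R3 ← R3 + 11·R1.
R2 ← R2 / (-11/8).
R1 ← R1 + 7/8·R2.
R3 ← R3 + 149/8·R2.
R3 ← R3 / (-1497/11).
R1 ← R1 + 69/11·R3.
R2 ← R2 + 93/11·R3.
Rank is 3 with 4 unknowns, leaving q free.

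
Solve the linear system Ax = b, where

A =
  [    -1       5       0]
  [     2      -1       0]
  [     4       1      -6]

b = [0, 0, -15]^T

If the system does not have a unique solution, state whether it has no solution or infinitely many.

x_1 = 0, x_2 = 0, x_3 = 5/2

Row-reduce the augmented matrix:
R1 ← R1 / (-1).
R2 ← R2 − 2·R1.
R3 ← R3 − 4·R1.
R2 ← R2 / (9).
R1 ← R1 + 5·R2.
R3 ← R3 − 21·R2.
R3 ← R3 / (-6).
Reading off the reduced rows gives x_1 = 0, x_2 = 0, x_3 = 5/2.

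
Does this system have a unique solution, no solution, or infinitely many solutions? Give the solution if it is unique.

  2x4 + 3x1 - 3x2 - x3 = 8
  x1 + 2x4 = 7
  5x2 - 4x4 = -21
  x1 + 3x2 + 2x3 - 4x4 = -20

x1 = -1, x2 = -1, x3 = 0, x4 = 4

Row-reduce the augmented matrix:
R1 ← R1 / (3).
R2 ← R2 − 1·R1.
R4 ← R4 − 1·R1.
R1 ← R1 + 1·R2.
R3 ← R3 − 5·R2.
R4 ← R4 − 4·R2.
R3 ← R3 / (-5/3).
R2 ← R2 − 1/3·R3.
R4 ← R4 − 1·R3.
R4 ← R4 / (-82/5).
R1 ← R1 − 2·R4.
R2 ← R2 + 4/5·R4.
R3 ← R3 − 32/5·R4.
Reading off the reduced rows gives x1 = -1, x2 = -1, x3 = 0, x4 = 4.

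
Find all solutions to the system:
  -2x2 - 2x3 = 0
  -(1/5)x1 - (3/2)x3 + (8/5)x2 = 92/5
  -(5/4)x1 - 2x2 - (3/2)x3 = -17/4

x1 = 1, x2 = 6, x3 = -6

Row-reduce the augmented matrix:
Swap R1 and R2.
R1 ← R1 / (-1/5).
R3 ← R3 + 5/4·R1.
R2 ← R2 / (-2).
R1 ← R1 + 8·R2.
R3 ← R3 + 12·R2.
R3 ← R3 / (159/8).
R1 ← R1 − 31/2·R3.
R2 ← R2 − 1·R3.
Reading off the reduced rows gives x1 = 1, x2 = 6, x3 = -6.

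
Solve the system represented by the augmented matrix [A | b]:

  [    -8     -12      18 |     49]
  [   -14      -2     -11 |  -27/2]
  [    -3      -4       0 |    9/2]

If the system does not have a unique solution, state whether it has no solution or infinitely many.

Row-reduce the augmented matrix:
R1 ← R1 / (-8).
R2 ← R2 + 14·R1.
R3 ← R3 + 3·R1.
R2 ← R2 / (19).
R1 ← R1 − 3/2·R2.
R3 ← R3 − 1/2·R2.
R3 ← R3 / (-107/19).
R1 ← R1 − 21/19·R3.
R2 ← R2 + 85/38·R3.
Reading off the reduced rows gives x_1 = -1/2, x_2 = -3/4, x_3 = 2.

x_1 = -1/2, x_2 = -3/4, x_3 = 2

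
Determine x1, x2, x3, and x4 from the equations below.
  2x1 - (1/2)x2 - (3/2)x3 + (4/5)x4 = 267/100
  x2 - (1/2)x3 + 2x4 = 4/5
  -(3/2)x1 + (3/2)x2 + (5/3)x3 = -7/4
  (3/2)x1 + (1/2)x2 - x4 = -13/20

x1 = 2, x2 = -5/2, x3 = 3, x4 = 12/5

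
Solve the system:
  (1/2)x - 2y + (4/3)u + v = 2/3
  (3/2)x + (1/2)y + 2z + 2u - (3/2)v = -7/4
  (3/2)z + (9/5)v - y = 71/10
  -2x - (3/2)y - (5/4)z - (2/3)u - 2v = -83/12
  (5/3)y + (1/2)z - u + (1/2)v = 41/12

Row-reduce the augmented matrix:
R1 ← R1 / (1/2).
R2 ← R2 − 3/2·R1.
R4 ← R4 + 2·R1.
R2 ← R2 / (13/2).
R1 ← R1 + 4·R2.
R3 ← R3 + 1·R2.
R4 ← R4 + 19/2·R2.
R5 ← R5 − 5/3·R2.
R3 ← R3 / (47/26).
R1 ← R1 − 16/13·R3.
R2 ← R2 − 4/13·R3.
R4 ← R4 − 87/52·R3.
R5 ← R5 + 1/78·R3.
R4 ← R4 / (286/141).
R1 ← R1 − 232/141·R4.
R2 ← R2 + 12/47·R4.
R3 ← R3 + 8/47·R4.
R5 ← R5 + 23/47·R4.
R5 ← R5 / (887/2860).
R1 ← R1 − 432/143·R5.
R2 ← R2 + 1134/715·R5.
R3 ← R3 − 102/715·R5.
R4 ← R4 + 7899/2860·R5.
Reading off the reduced rows gives x = 4/3, y = -1/2, z = 2, u = -9/4, v = 2.

x = 4/3, y = -1/2, z = 2, u = -9/4, v = 2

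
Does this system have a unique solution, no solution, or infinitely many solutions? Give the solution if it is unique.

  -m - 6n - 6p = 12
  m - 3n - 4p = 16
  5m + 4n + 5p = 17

m = 6, n = -2, p = -1

Row-reduce the augmented matrix:
R1 ← R1 / (-1).
R2 ← R2 − 1·R1.
R3 ← R3 − 5·R1.
R2 ← R2 / (-9).
R1 ← R1 − 6·R2.
R3 ← R3 + 26·R2.
R3 ← R3 / (35/9).
R1 ← R1 + 2/3·R3.
R2 ← R2 − 10/9·R3.
Reading off the reduced rows gives m = 6, n = -2, p = -1.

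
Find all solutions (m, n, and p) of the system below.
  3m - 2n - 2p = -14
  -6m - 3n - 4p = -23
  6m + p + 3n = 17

m = 0, n = 5, p = 2

Row-reduce the augmented matrix:
R1 ← R1 / (3).
R2 ← R2 + 6·R1.
R3 ← R3 − 6·R1.
R2 ← R2 / (-7).
R1 ← R1 + 2/3·R2.
R3 ← R3 − 7·R2.
R3 ← R3 / (-3).
R1 ← R1 − 2/21·R3.
R2 ← R2 − 8/7·R3.
Reading off the reduced rows gives m = 0, n = 5, p = 2.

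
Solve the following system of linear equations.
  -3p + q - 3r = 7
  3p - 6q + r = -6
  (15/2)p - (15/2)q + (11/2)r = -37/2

no solution

Row-reduce:
R1 ← R1 / (-3).
R2 ← R2 − 3·R1.
R3 ← R3 − 15/2·R1.
R2 ← R2 / (-5).
R1 ← R1 + 1/3·R2.
R3 ← R3 + 5·R2.
Row 3 reduces to 0 = -2, a contradiction. The system is inconsistent.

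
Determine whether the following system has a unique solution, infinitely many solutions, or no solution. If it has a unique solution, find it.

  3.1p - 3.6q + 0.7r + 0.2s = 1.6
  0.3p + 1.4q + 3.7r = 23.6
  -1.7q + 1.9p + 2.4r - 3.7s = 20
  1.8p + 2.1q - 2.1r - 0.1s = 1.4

p = 3, q = 3, r = 5, s = -2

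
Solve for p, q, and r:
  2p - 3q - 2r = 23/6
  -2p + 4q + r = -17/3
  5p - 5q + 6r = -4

Row-reduce the augmented matrix:
R1 ← R1 / (2).
R2 ← R2 + 2·R1.
R3 ← R3 − 5·R1.
R1 ← R1 + 3/2·R2.
R3 ← R3 − 5/2·R2.
R3 ← R3 / (27/2).
R1 ← R1 + 5/2·R3.
R2 ← R2 + 1·R3.
Reading off the reduced rows gives p = -5/2, q = -5/2, r = -2/3.

p = -5/2, q = -5/2, r = -2/3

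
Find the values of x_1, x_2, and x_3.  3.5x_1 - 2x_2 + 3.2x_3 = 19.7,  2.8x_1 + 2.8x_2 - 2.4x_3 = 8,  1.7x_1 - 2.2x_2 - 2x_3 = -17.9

x_1 = 3, x_2 = 5, x_3 = 6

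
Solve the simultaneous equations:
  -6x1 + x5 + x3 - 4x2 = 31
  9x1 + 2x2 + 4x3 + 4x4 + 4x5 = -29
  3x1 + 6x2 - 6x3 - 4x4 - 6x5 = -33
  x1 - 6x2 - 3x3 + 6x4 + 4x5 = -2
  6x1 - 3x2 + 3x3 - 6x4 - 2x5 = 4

infinitely many solutions

Row-reduce:
R1 ← R1 / (-6).
R2 ← R2 − 9·R1.
R3 ← R3 − 3·R1.
R4 ← R4 − 1·R1.
R5 ← R5 − 6·R1.
R2 ← R2 / (-4).
R1 ← R1 − 2/3·R2.
R3 ← R3 − 4·R2.
R4 ← R4 + 20/3·R2.
R5 ← R5 + 7·R2.
Swap R3 and R4.
R3 ← R3 / (-12).
R1 ← R1 − 3/4·R3.
R2 ← R2 + 11/8·R3.
R5 ← R5 + 45/8·R3.
Swap R4 and R5.
R4 ← R4 / (-203/16).
R1 ← R1 − 5/8·R4.
R2 ← R2 + 133/144·R4.
R3 ← R3 − 1/18·R4.
Rank is 4 with 5 unknowns, leaving x5 free.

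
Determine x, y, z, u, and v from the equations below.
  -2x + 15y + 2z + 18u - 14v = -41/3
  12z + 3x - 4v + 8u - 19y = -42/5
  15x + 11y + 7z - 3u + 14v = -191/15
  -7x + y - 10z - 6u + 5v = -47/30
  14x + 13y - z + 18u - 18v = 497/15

x = 2, y = -2/5, z = -4/3, u = -2, v = -5/2

Row-reduce the augmented matrix:
R1 ← R1 / (-2).
R2 ← R2 − 3·R1.
R3 ← R3 − 15·R1.
R4 ← R4 + 7·R1.
R5 ← R5 − 14·R1.
R2 ← R2 / (7/2).
R1 ← R1 + 15/2·R2.
R3 ← R3 − 247/2·R2.
R4 ← R4 + 103/2·R2.
R5 ← R5 − 118·R2.
R3 ← R3 / (-3551/7).
R1 ← R1 − 218/7·R3.
R2 ← R2 − 30/7·R3.
R4 ← R4 − 1426/7·R3.
R5 ← R5 + 3449/7·R3.
R4 ← R4 / (10868/3551).
R1 ← R1 + 6088/3551·R4.
R2 ← R2 − 2420/3551·R4.
R3 ← R3 − 7721/3551·R4.
R5 ← R5 − 125411/3551·R4.
R5 ← R5 / (-6533/76).
R1 ← R1 − 868/209·R5.
R2 ← R2 + 25/19·R5.
R3 ← R3 + 3589/836·R5.
R4 ← R4 − 1051/836·R5.
Reading off the reduced rows gives x = 2, y = -2/5, z = -4/3, u = -2, v = -5/2.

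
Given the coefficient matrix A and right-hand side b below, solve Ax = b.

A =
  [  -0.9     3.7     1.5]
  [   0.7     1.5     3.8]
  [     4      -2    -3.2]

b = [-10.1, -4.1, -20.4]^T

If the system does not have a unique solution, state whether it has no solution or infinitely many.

x_1 = -6, x_2 = -5, x_3 = 2

Row-reduce the augmented matrix:
R1 ← R1 / (-9/10).
R2 ← R2 − 7/10·R1.
R3 ← R3 − 4·R1.
R2 ← R2 / (197/45).
R1 ← R1 + 37/9·R2.
R3 ← R3 − 130/9·R2.
R3 ← R3 / (-12727/985).
R1 ← R1 − 1181/394·R3.
R2 ← R2 − 447/394·R3.
Reading off the reduced rows gives x_1 = -6, x_2 = -5, x_3 = 2.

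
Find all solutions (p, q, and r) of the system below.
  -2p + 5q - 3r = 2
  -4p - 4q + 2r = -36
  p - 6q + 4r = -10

p = 6, q = 4, r = 2

Row-reduce the augmented matrix:
R1 ← R1 / (-2).
R2 ← R2 + 4·R1.
R3 ← R3 − 1·R1.
R2 ← R2 / (-14).
R1 ← R1 + 5/2·R2.
R3 ← R3 + 7/2·R2.
R3 ← R3 / (1/2).
R1 ← R1 − 1/14·R3.
R2 ← R2 + 4/7·R3.
Reading off the reduced rows gives p = 6, q = 4, r = 2.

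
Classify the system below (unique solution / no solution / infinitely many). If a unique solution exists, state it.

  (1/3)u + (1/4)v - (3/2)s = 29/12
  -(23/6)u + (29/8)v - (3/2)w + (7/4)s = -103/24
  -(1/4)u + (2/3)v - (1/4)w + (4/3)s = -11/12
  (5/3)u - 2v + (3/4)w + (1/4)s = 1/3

Row-reduce:
R1 ← R1 / (1/3).
R2 ← R2 + 23/6·R1.
R3 ← R3 + 1/4·R1.
R4 ← R4 − 5/3·R1.
R2 ← R2 / (13/2).
R1 ← R1 − 3/4·R2.
R3 ← R3 − 41/48·R2.
R4 ← R4 + 13/4·R2.
R3 ← R3 / (-11/208).
R1 ← R1 − 9/52·R3.
R2 ← R2 + 3/13·R3.
Rank is 3 with 4 unknowns, leaving s free.

infinitely many solutions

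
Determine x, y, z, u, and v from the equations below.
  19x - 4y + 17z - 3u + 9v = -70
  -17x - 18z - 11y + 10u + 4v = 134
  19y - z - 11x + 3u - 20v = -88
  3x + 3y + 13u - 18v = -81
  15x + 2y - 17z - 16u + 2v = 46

Row-reduce the augmented matrix:
R1 ← R1 / (19).
R2 ← R2 + 17·R1.
R3 ← R3 + 11·R1.
R4 ← R4 − 3·R1.
R5 ← R5 − 15·R1.
R2 ← R2 / (-277/19).
R1 ← R1 + 4/19·R2.
R3 ← R3 − 317/19·R2.
R4 ← R4 − 69/19·R2.
R5 ← R5 − 98/19·R2.
R3 ← R3 / (1565/277).
R1 ← R1 − 259/277·R3.
R2 ← R2 − 53/277·R3.
R4 ← R4 + 936/277·R3.
R5 ← R5 + 8700/277·R3.
R4 ← R4 / (32957/1565).
R1 ← R1 + 2908/1565·R4.
R2 ← R2 + 1296/1565·R4.
R3 ← R3 − 2669/1565·R4.
R5 ← R5 − 13309/313·R4.
R5 ← R5 / (921971/32957).
R1 ← R1 + 34169/32957·R5.
R2 ← R2 + 48185/32957·R5.
R3 ← R3 − 39600/32957·R5.
R4 ← R4 + 26628/32957·R5.
Reading off the reduced rows gives x = -3, y = -5, z = -3, u = -3, v = 1.

x = -3, y = -5, z = -3, u = -3, v = 1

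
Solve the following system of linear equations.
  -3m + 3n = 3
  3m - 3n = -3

infinitely many solutions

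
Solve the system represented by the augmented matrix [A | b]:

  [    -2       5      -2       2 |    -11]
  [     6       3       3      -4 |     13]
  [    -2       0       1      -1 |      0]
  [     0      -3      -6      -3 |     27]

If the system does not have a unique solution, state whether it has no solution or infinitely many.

Row-reduce the augmented matrix:
R1 ← R1 / (-2).
R2 ← R2 − 6·R1.
R3 ← R3 + 2·R1.
R2 ← R2 / (18).
R1 ← R1 + 5/2·R2.
R3 ← R3 + 5·R2.
R4 ← R4 + 3·R2.
R3 ← R3 / (13/6).
R1 ← R1 − 7/12·R3.
R2 ← R2 + 1/6·R3.
R4 ← R4 + 13/2·R3.
R4 ← R4 / (-10).
R1 ← R1 + 5/78·R4.
R2 ← R2 + 1/13·R4.
R3 ← R3 + 44/39·R4.
Reading off the reduced rows gives x_1 = 1, x_2 = -1, x_3 = -2, x_4 = -4.

x_1 = 1, x_2 = -1, x_3 = -2, x_4 = -4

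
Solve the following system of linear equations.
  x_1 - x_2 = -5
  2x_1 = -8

From equation 1: x_1 = -5 + x_2.
Substitute into equation 2 and solve: x_2 = 1.
Then x_1 = -4.

x_1 = -4, x_2 = 1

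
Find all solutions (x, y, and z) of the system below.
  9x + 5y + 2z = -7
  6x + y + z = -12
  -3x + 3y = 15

Row-reduce:
R1 ← R1 / (9).
R2 ← R2 − 6·R1.
R3 ← R3 + 3·R1.
R2 ← R2 / (-7/3).
R1 ← R1 − 5/9·R2.
R3 ← R3 − 14/3·R2.
Row 3 reduces to 0 = -2, a contradiction. The system is inconsistent.

no solution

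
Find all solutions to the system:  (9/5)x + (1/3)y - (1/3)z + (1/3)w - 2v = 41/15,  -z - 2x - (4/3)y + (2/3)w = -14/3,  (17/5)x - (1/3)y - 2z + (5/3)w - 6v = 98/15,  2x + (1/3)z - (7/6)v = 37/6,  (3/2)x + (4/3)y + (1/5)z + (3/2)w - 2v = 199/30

Row-reduce:
R1 ← R1 / (9/5).
R2 ← R2 + 2·R1.
R3 ← R3 − 17/5·R1.
R4 ← R4 − 2·R1.
R5 ← R5 − 3/2·R1.
R2 ← R2 / (-26/27).
R1 ← R1 − 5/27·R2.
R3 ← R3 + 26/27·R2.
R4 ← R4 + 10/27·R2.
R5 ← R5 − 19/18·R2.
Swap R3 and R4.
R3 ← R3 / (16/13).
R1 ← R1 + 35/78·R3.
R2 ← R2 − 37/26·R3.
R5 ← R5 + 799/780·R3.
Swap R4 and R5.
R4 ← R4 / (55/32).
R1 ← R1 − 5/48·R4.
R2 ← R2 + 3/16·R4.
R3 ← R3 + 5/8·R4.
Row 5 reduces to 0 = 3, a contradiction. The system is inconsistent.

no solution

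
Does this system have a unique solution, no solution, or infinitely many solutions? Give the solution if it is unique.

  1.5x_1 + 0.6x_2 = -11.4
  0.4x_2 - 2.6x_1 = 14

Row-reduce the augmented matrix:
R1 ← R1 / (3/2).
R2 ← R2 + 13/5·R1.
R2 ← R2 / (36/25).
R1 ← R1 − 2/5·R2.
Reading off the reduced rows gives x_1 = -6, x_2 = -4.

x_1 = -6, x_2 = -4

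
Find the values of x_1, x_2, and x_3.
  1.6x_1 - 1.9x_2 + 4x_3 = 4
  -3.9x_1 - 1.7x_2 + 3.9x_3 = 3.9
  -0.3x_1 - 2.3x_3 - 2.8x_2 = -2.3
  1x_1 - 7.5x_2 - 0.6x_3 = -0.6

x_1 = 0, x_2 = 0, x_3 = 1

Row-reduce the augmented matrix:
R1 ← R1 / (8/5).
R2 ← R2 + 39/10·R1.
R3 ← R3 + 3/10·R1.
R4 ← R4 − 1·R1.
R2 ← R2 / (-1013/160).
R1 ← R1 + 19/16·R2.
R3 ← R3 + 101/32·R2.
R4 ← R4 + 101/16·R2.
R3 ← R3 / (-42317/5065).
R1 ← R1 + 61/1013·R3.
R2 ← R2 + 2184/1013·R3.
R4 ← R4 + 84634/5065·R3.
R4 reduces to 0 = 0, so the extra equation is consistent.
Reading off the reduced rows gives x_1 = 0, x_2 = 0, x_3 = 1.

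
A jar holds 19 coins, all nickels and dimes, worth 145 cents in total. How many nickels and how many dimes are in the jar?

nickels: 9, dimes: 10

Let n = nickels, d = dimes.
  n + d = 19
  5n + 10d = 145
From equation 1: n = 19 − d.
Substitute into equation 2 and solve: d = 10.
Then n = 9.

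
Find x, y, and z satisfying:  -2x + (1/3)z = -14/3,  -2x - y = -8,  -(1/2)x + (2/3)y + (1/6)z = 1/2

x = 3, y = 2, z = 4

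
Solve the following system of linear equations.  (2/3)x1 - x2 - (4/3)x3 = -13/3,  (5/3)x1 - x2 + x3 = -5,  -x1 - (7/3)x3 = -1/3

Row-reduce:
R1 ← R1 / (2/3).
R2 ← R2 − 5/3·R1.
R3 ← R3 + 1·R1.
R2 ← R2 / (3/2).
R1 ← R1 + 3/2·R2.
R3 ← R3 + 3/2·R2.
Row 3 reduces to 0 = -1, a contradiction. The system is inconsistent.

no solution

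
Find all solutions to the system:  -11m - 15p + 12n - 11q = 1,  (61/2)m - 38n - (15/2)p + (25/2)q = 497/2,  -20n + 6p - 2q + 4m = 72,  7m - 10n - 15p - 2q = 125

infinitely many solutions

Row-reduce:
R1 ← R1 / (-11).
R2 ← R2 − 61/2·R1.
R3 ← R3 − 4·R1.
R4 ← R4 − 7·R1.
R2 ← R2 / (-52/11).
R1 ← R1 + 12/11·R2.
R3 ← R3 + 172/11·R2.
R4 ← R4 + 26/11·R2.
R3 ← R3 / (2118/13).
R1 ← R1 − 165/13·R3.
R2 ← R2 − 135/13·R3.
Rank is 3 with 4 unknowns, leaving q free.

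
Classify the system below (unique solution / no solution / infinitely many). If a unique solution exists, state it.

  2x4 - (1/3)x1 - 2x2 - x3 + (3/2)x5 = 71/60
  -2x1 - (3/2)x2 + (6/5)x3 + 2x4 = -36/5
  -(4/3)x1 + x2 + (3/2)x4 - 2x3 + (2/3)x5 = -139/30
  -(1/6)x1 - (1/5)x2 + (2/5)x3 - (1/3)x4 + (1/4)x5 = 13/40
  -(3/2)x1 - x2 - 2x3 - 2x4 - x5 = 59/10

Row-reduce the augmented matrix:
R1 ← R1 / (-1/3).
R2 ← R2 + 2·R1.
R3 ← R3 + 4/3·R1.
R4 ← R4 + 1/6·R1.
R5 ← R5 + 3/2·R1.
R2 ← R2 / (21/2).
R1 ← R1 − 6·R2.
R3 ← R3 − 9·R2.
R4 ← R4 − 4/5·R2.
R5 ← R5 − 8·R2.
R3 ← R3 / (-146/35).
R1 ← R1 + 39/35·R3.
R2 ← R2 − 24/35·R3.
R4 ← R4 − 123/350·R3.
R5 ← R5 + 209/70·R3.
R4 ← R4 / (-1159/2920).
R1 ← R1 + 245/292·R4.
R2 ← R2 + 134/219·R4.
R3 ← R3 + 145/292·R4.
R5 ← R5 + 8521/1752·R4.
R5 ← R5 / (-101953/13908).
R1 ← R1 + 1877/2318·R5.
R2 ← R2 + 1230/1159·R5.
R3 ← R3 + 3665/3477·R5.
R4 ← R4 + 1128/1159·R5.
Reading off the reduced rows gives x1 = 2, x2 = -2, x3 = -3/2, x4 = -11/5, x5 = 1/2.

x1 = 2, x2 = -2, x3 = -3/2, x4 = -11/5, x5 = 1/2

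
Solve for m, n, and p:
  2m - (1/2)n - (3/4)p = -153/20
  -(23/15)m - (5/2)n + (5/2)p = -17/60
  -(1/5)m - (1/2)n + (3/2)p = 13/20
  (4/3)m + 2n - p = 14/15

m = -11/4, n = 14/5, p = 1

Row-reduce the augmented matrix:
R1 ← R1 / (2).
R2 ← R2 + 23/15·R1.
R3 ← R3 + 1/5·R1.
R4 ← R4 − 4/3·R1.
R2 ← R2 / (-173/60).
R1 ← R1 + 1/4·R2.
R3 ← R3 + 11/20·R2.
R4 ← R4 − 7/3·R2.
R3 ← R3 / (183/173).
R1 ← R1 + 375/692·R3.
R2 ← R2 + 231/346·R3.
R4 ← R4 − 183/173·R3.
R4 reduces to 0 = 0, so the extra equation is consistent.
Reading off the reduced rows gives m = -11/4, n = 14/5, p = 1.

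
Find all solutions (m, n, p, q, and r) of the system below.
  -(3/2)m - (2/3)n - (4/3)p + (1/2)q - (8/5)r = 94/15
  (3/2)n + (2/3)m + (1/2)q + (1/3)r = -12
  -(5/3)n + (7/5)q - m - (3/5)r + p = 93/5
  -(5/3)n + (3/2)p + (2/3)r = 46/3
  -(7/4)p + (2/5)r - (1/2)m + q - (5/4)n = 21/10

Row-reduce the augmented matrix:
R1 ← R1 / (-3/2).
R2 ← R2 − 2/3·R1.
R3 ← R3 + 1·R1.
R5 ← R5 + 1/2·R1.
R2 ← R2 / (65/54).
R1 ← R1 − 4/9·R2.
R3 ← R3 + 11/9·R2.
R4 ← R4 + 5/3·R2.
R5 ← R5 + 37/36·R2.
R3 ← R3 / (251/195).
R1 ← R1 − 72/65·R3.
R2 ← R2 + 32/65·R3.
R4 ← R4 − 53/78·R3.
R5 ← R5 + 471/260·R3.
R4 ← R4 / (25/502).
R1 ← R1 + 2697/1255·R4.
R2 ← R2 − 1617/1255·R4.
R3 ← R3 − 351/251·R4.
R5 ← R5 − 4999/1255·R4.
R5 ← R5 / (-54371/7500).
R1 ← R1 − 3399/625·R5.
R2 ← R2 + 1789/625·R5.
R3 ← R3 + 342/125·R5.
R4 ← R4 − 751/375·R5.
Reading off the reduced rows gives m = -4, n = -6, p = 4, q = 0, r = -1.

m = -4, n = -6, p = 4, q = 0, r = -1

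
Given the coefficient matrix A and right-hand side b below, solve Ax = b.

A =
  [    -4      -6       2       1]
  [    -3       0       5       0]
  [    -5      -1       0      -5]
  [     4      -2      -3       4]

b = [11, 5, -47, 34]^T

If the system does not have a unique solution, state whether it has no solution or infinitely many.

x_1 = 5, x_2 = -3, x_3 = 4, x_4 = 5

Row-reduce the augmented matrix:
R1 ← R1 / (-4).
R2 ← R2 + 3·R1.
R3 ← R3 + 5·R1.
R4 ← R4 − 4·R1.
R2 ← R2 / (9/2).
R1 ← R1 − 3/2·R2.
R3 ← R3 − 13/2·R2.
R4 ← R4 + 8·R2.
R3 ← R3 / (-68/9).
R1 ← R1 + 5/3·R3.
R2 ← R2 − 7/9·R3.
R4 ← R4 − 47/9·R3.
R4 ← R4 / (13/136).
R1 ← R1 − 155/136·R4.
R2 ← R2 + 95/136·R4.
R3 ← R3 − 93/136·R4.
Reading off the reduced rows gives x_1 = 5, x_2 = -3, x_3 = 4, x_4 = 5.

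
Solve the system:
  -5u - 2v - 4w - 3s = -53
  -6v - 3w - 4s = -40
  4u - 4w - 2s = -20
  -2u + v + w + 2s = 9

u = 3, v = 1, w = 6, s = 4

Row-reduce the augmented matrix:
R1 ← R1 / (-5).
R3 ← R3 − 4·R1.
R4 ← R4 + 2·R1.
R2 ← R2 / (-6).
R1 ← R1 − 2/5·R2.
R3 ← R3 + 8/5·R2.
R4 ← R4 − 9/5·R2.
R3 ← R3 / (-32/5).
R1 ← R1 − 3/5·R3.
R2 ← R2 − 1/2·R3.
R4 ← R4 − 17/10·R3.
R4 ← R4 / (107/96).
R1 ← R1 − 1/48·R4.
R2 ← R2 − 13/32·R4.
R3 ← R3 − 25/48·R4.
Reading off the reduced rows gives u = 3, v = 1, w = 6, s = 4.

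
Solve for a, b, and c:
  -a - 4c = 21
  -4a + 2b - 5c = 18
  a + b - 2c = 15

a = 3, b = 0, c = -6

Row-reduce the augmented matrix:
R1 ← R1 / (-1).
R2 ← R2 + 4·R1.
R3 ← R3 − 1·R1.
R2 ← R2 / (2).
R3 ← R3 − 1·R2.
R3 ← R3 / (-23/2).
R1 ← R1 − 4·R3.
R2 ← R2 − 11/2·R3.
Reading off the reduced rows gives a = 3, b = 0, c = -6.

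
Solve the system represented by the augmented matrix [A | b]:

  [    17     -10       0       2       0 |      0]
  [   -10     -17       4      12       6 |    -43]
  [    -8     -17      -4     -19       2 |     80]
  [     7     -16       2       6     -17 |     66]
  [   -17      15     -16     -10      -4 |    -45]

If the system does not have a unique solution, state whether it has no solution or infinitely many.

Row-reduce the augmented matrix:
R1 ← R1 / (17).
R2 ← R2 + 10·R1.
R3 ← R3 + 8·R1.
R4 ← R4 − 7·R1.
R5 ← R5 + 17·R1.
R2 ← R2 / (-389/17).
R1 ← R1 + 10/17·R2.
R3 ← R3 + 369/17·R2.
R4 ← R4 + 202/17·R2.
R5 ← R5 − 5·R2.
R3 ← R3 / (-3032/389).
R1 ← R1 + 40/389·R3.
R2 ← R2 + 68/389·R3.
R4 ← R4 + 30/389·R3.
R5 ← R5 + 5884/389·R3.
R4 ← R4 / (-2067/1516).
R1 ← R1 − 69/379·R4.
R2 ← R2 − 83/758·R4.
R3 ← R3 − 11887/3032·R4.
R5 ← R5 − 41069/758·R4.
R5 ← R5 / (-1640012/2067).
R1 ← R1 + 1920/689·R5.
R2 ← R2 + 3704/2067·R5.
R3 ← R3 + 236723/4134·R5.
R4 ← R4 − 30440/2067·R5.
Reading off the reduced rows gives x_1 = 0, x_2 = -1, x_3 = 6, x_4 = -5, x_5 = -4.

x_1 = 0, x_2 = -1, x_3 = 6, x_4 = -5, x_5 = -4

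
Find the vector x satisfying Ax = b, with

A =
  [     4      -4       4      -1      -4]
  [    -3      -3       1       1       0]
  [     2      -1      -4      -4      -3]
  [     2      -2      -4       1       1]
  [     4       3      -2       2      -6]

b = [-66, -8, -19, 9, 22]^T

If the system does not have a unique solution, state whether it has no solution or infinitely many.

x_1 = -3, x_2 = 6, x_3 = -5, x_4 = 6, x_5 = 1

Row-reduce the augmented matrix:
R1 ← R1 / (4).
R2 ← R2 + 3·R1.
R3 ← R3 − 2·R1.
R4 ← R4 − 2·R1.
R5 ← R5 − 4·R1.
R2 ← R2 / (-6).
R1 ← R1 + 1·R2.
R3 ← R3 − 1·R2.
R5 ← R5 − 7·R2.
R3 ← R3 / (-16/3).
R1 ← R1 − 1/3·R3.
R2 ← R2 + 2/3·R3.
R4 ← R4 + 6·R3.
R5 ← R5 + 4/3·R3.
R4 ← R4 / (345/64).
R1 ← R1 + 65/128·R4.
R2 ← R2 − 25/64·R4.
R3 ← R3 − 83/128·R4.
R5 ← R5 − 133/32·R4.
R5 ← R5 / (-201/23).
R1 ← R1 + 7/46·R5.
R2 ← R2 − 8/23·R5.
R3 ← R3 + 13/46·R5.
R4 ← R4 − 20/23·R5.
Reading off the reduced rows gives x_1 = -3, x_2 = 6, x_3 = -5, x_4 = 6, x_5 = 1.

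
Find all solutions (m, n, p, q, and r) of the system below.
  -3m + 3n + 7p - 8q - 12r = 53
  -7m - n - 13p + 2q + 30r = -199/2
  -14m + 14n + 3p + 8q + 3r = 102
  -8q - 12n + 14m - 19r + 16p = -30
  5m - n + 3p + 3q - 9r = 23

Row-reduce:
R1 ← R1 / (-3).
R2 ← R2 + 7·R1.
R3 ← R3 + 14·R1.
R4 ← R4 − 14·R1.
R5 ← R5 − 5·R1.
R2 ← R2 / (-8).
R1 ← R1 + 1·R2.
R4 ← R4 − 2·R2.
R5 ← R5 − 4·R2.
R3 ← R3 / (-89/3).
R1 ← R1 − 4/3·R3.
R2 ← R2 − 11/3·R3.
R4 ← R4 − 124/3·R3.
R4 ← R4 / (4093/178).
R1 ← R1 − 755/356·R4.
R2 ← R2 − 1075/356·R4.
R3 ← R3 + 136/89·R4.
Row 5 reduces to 0 = -1/4, a contradiction. The system is inconsistent.

no solution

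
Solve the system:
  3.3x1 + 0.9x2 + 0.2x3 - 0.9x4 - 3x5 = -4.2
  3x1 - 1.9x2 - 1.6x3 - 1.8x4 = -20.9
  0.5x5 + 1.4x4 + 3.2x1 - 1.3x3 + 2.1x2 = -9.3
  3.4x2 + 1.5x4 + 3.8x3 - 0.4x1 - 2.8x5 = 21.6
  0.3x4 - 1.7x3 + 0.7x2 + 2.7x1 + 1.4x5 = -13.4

x1 = -5, x2 = 5, x3 = 0, x4 = -2, x5 = -2

Row-reduce the augmented matrix:
R1 ← R1 / (33/10).
R2 ← R2 − 3·R1.
R3 ← R3 − 16/5·R1.
R4 ← R4 + 2/5·R1.
R5 ← R5 − 27/10·R1.
R2 ← R2 / (-299/110).
R1 ← R1 − 3/11·R2.
R3 ← R3 − 27/22·R2.
R4 ← R4 − 193/55·R2.
R5 ← R5 + 2/55·R2.
R3 ← R3 / (-20617/8970).
R1 ← R1 + 106/897·R3.
R2 ← R2 − 196/299·R3.
R4 ← R4 − 1367/897·R3.
R5 ← R5 + 5501/2990·R3.
R4 ← R4 / (275527/206170).
R1 ← R1 + 181/389·R4.
R2 ← R2 − 18204/20617·R4.
R3 ← R3 + 16410/20617·R4.
R5 ← R5 + 42768/103085·R4.
R5 ← R5 / (92077/78722).
R1 ← R1 − 12658/39361·R5.
R2 ← R2 + 76704/39361·R5.
R3 ← R3 − 1035/39361·R5.
R4 ← R4 − 101142/39361·R5.
Reading off the reduced rows gives x1 = -5, x2 = 5, x3 = 0, x4 = -2, x5 = -2.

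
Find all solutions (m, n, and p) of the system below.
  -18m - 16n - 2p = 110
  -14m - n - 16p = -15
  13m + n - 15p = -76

m = -2, n = -5, p = 3

Row-reduce the augmented matrix:
R1 ← R1 / (-18).
R2 ← R2 + 14·R1.
R3 ← R3 − 13·R1.
R2 ← R2 / (103/9).
R1 ← R1 − 8/9·R2.
R3 ← R3 + 95/9·R2.
R3 ← R3 / (-3066/103).
R1 ← R1 − 127/103·R3.
R2 ← R2 + 130/103·R3.
Reading off the reduced rows gives m = -2, n = -5, p = 3.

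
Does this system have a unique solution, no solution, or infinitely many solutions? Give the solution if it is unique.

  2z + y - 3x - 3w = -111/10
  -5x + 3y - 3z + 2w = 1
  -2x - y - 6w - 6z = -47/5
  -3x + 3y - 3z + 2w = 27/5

Row-reduce the augmented matrix:
R1 ← R1 / (-3).
R2 ← R2 + 5·R1.
R3 ← R3 + 2·R1.
R4 ← R4 + 3·R1.
R2 ← R2 / (4/3).
R1 ← R1 + 1/3·R2.
R3 ← R3 + 5/3·R2.
R4 ← R4 − 2·R2.
R3 ← R3 / (-61/4).
R1 ← R1 + 9/4·R3.
R2 ← R2 + 19/4·R3.
R4 ← R4 − 9/2·R3.
R4 ← R4 / (-250/61).
R1 ← R1 − 125/61·R4.
R2 ← R2 − 230/61·R4.
R3 ← R3 + 19/61·R4.
Reading off the reduced rows gives x = 11/5, y = 2, z = -1, w = 3/2.

x = 11/5, y = 2, z = -1, w = 3/2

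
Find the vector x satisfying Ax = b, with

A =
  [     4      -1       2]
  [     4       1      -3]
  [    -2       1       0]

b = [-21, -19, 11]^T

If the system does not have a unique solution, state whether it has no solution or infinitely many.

x_1 = -5, x_2 = 1, x_3 = 0

Row-reduce the augmented matrix:
R1 ← R1 / (4).
R2 ← R2 − 4·R1.
R3 ← R3 + 2·R1.
R2 ← R2 / (2).
R1 ← R1 + 1/4·R2.
R3 ← R3 − 1/2·R2.
R3 ← R3 / (9/4).
R1 ← R1 + 1/8·R3.
R2 ← R2 + 5/2·R3.
Reading off the reduced rows gives x_1 = -5, x_2 = 1, x_3 = 0.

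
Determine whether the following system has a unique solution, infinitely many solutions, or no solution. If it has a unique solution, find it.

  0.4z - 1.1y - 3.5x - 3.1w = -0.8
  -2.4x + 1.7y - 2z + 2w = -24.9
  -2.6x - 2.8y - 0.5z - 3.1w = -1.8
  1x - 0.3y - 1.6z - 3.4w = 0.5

x = 3, y = -1, z = 6, w = -2

Row-reduce the augmented matrix:
R1 ← R1 / (-7/2).
R2 ← R2 + 12/5·R1.
R3 ← R3 + 13/5·R1.
R4 ← R4 − 1·R1.
R2 ← R2 / (859/350).
R1 ← R1 − 11/35·R2.
R3 ← R3 + 347/175·R2.
R4 ← R4 + 43/70·R2.
R3 ← R3 / (-22631/8590).
R1 ← R1 − 152/859·R3.
R2 ← R2 + 796/859·R3.
R4 ← R4 + 8826/4295·R3.
R4 ← R4 / (-591938/113155).
R1 ← R1 − 11943/22631·R4.
R2 ← R2 − 17856/22631·R4.
R3 ← R3 + 21785/22631·R4.
Reading off the reduced rows gives x = 3, y = -1, z = 6, w = -2.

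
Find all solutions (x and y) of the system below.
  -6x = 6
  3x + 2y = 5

x = -1, y = 4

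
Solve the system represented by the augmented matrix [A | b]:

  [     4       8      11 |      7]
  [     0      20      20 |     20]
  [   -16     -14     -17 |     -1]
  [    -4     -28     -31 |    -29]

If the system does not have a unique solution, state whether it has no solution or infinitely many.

no solution

Row-reduce:
R1 ← R1 / (4).
R3 ← R3 + 16·R1.
R4 ← R4 + 4·R1.
R2 ← R2 / (20).
R1 ← R1 − 2·R2.
R3 ← R3 − 18·R2.
R4 ← R4 + 20·R2.
R3 ← R3 / (9).
R1 ← R1 − 3/4·R3.
R2 ← R2 − 1·R3.
Row 4 reduces to 0 = -2, a contradiction. The system is inconsistent.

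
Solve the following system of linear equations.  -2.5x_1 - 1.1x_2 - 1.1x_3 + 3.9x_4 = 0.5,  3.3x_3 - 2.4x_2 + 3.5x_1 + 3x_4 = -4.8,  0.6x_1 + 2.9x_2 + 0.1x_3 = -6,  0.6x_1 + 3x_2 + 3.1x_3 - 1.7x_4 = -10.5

x_1 = 0, x_2 = -2, x_3 = -2, x_4 = -1

Row-reduce the augmented matrix:
R1 ← R1 / (-5/2).
R2 ← R2 − 7/2·R1.
R3 ← R3 − 3/5·R1.
R4 ← R4 − 3/5·R1.
R2 ← R2 / (-197/50).
R1 ← R1 − 11/25·R2.
R3 ← R3 − 659/250·R2.
R4 ← R4 − 342/125·R2.
R3 ← R3 / (9983/9850).
R1 ← R1 − 627/985·R3.
R2 ← R2 + 88/197·R3.
R4 ← R4 − 39973/9850·R3.
R4 ← R4 / (-1063214/49915).
R1 ← R1 + 47499/9983·R4.
R2 ← R2 − 7587/9983·R4.
R3 ← R3 − 64971/9983·R4.
Reading off the reduced rows gives x_1 = 0, x_2 = -2, x_3 = -2, x_4 = -1.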